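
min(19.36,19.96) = 19.36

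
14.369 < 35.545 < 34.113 False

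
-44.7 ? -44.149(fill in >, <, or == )<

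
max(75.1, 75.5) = 75.5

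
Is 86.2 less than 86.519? Yes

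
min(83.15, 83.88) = 83.15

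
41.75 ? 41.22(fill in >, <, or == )>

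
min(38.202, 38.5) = 38.202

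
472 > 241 True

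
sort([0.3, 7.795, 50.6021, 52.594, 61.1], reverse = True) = [61.1, 52.594, 50.6021, 7.795, 0.3]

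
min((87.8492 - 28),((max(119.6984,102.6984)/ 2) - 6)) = 53.8492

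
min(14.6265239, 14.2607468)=14.2607468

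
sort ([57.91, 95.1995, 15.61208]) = [15.61208, 57.91, 95.1995]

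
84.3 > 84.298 True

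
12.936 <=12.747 False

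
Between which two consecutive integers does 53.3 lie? 53 and 54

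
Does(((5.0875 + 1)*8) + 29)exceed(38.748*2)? Yes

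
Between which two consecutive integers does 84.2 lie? 84 and 85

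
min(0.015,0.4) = 0.015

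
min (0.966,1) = 0.966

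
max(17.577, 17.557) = 17.577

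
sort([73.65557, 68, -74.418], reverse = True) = [73.65557, 68, -74.418]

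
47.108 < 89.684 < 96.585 True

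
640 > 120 True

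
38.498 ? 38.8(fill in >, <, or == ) <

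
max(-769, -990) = -769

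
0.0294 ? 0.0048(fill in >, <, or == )>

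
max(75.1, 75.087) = 75.1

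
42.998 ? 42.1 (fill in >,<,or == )>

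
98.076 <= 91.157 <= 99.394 False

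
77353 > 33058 True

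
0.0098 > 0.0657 False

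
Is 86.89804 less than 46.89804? No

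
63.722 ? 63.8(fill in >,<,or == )<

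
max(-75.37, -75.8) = -75.37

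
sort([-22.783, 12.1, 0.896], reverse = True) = [12.1, 0.896, -22.783]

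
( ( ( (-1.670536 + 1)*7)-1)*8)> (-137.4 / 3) True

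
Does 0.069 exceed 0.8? No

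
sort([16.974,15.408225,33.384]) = [15.408225,16.974,33.384]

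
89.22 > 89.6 False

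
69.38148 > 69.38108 True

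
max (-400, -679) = -400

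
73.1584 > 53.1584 True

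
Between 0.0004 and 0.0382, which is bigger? 0.0382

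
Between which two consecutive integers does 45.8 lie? 45 and 46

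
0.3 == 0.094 False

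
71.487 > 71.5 False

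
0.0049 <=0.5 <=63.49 True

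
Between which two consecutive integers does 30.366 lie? 30 and 31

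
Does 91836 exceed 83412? Yes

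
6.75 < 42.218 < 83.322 True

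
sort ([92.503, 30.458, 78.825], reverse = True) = [92.503, 78.825, 30.458]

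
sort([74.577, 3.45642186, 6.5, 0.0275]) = [0.0275, 3.45642186, 6.5, 74.577]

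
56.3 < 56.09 False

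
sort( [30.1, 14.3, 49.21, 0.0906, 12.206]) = [0.0906, 12.206, 14.3, 30.1, 49.21]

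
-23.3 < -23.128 True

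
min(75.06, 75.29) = 75.06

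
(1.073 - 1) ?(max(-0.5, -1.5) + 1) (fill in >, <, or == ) <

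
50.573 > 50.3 True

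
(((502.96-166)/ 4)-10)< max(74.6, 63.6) True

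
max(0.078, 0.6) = 0.6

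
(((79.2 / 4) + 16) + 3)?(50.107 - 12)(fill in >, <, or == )>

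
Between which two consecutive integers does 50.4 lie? 50 and 51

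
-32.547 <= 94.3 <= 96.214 True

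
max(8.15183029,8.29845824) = 8.29845824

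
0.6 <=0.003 False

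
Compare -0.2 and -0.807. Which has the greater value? -0.2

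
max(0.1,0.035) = 0.1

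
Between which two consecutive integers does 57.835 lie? 57 and 58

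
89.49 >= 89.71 False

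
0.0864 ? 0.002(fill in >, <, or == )>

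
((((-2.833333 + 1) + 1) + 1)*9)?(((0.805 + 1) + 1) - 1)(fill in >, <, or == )<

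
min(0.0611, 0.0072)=0.0072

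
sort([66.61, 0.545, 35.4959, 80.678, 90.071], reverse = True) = [90.071, 80.678, 66.61, 35.4959, 0.545]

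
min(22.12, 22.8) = 22.12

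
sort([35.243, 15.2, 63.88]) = [15.2, 35.243, 63.88]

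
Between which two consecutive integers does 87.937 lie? 87 and 88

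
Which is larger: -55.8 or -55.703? -55.703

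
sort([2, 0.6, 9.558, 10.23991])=[0.6, 2, 9.558, 10.23991]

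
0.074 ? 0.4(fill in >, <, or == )<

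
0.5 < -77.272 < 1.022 False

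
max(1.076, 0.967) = 1.076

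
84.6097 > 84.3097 True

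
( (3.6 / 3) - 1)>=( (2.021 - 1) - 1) True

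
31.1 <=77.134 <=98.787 True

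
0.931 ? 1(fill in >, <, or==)<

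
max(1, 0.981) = 1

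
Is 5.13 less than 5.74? Yes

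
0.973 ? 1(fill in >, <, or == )<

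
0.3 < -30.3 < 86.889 False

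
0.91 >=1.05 False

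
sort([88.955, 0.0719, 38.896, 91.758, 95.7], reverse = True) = [95.7, 91.758, 88.955, 38.896, 0.0719]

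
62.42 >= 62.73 False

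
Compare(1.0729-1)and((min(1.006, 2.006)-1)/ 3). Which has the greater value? (1.0729-1)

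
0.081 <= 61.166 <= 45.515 False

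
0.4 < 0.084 False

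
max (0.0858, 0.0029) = 0.0858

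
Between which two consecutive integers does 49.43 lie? 49 and 50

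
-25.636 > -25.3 False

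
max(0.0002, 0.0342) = 0.0342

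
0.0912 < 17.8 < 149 True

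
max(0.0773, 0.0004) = 0.0773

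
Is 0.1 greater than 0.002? Yes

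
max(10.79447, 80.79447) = 80.79447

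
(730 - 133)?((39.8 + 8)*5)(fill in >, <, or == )>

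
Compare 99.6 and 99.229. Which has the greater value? 99.6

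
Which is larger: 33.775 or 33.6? 33.775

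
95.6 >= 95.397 True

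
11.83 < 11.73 False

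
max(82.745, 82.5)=82.745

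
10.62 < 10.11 False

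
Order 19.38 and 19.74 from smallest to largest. 19.38, 19.74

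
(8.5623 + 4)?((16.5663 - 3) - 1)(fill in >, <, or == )<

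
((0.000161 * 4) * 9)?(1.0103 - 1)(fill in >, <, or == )<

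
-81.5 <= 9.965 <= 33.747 True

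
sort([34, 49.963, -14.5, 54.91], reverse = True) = [54.91, 49.963, 34, -14.5]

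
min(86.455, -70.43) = -70.43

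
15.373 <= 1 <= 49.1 False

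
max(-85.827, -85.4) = -85.4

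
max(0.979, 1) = 1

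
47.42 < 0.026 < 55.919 False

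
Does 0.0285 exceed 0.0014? Yes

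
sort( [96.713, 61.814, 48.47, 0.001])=[0.001, 48.47, 61.814, 96.713]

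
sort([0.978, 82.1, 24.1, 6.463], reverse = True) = [82.1, 24.1, 6.463, 0.978]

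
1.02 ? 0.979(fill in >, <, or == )>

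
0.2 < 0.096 False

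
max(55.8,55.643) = 55.8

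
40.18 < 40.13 False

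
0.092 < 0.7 True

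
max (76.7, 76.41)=76.7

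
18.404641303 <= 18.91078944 True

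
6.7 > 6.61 True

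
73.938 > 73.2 True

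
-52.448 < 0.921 True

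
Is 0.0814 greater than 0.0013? Yes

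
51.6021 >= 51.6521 False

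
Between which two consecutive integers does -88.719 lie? -89 and -88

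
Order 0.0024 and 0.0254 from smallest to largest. 0.0024, 0.0254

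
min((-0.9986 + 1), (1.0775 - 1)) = 0.0014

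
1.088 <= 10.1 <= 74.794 True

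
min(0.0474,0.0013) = 0.0013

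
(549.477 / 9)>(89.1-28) False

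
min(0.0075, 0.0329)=0.0075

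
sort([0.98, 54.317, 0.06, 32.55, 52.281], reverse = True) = [54.317, 52.281, 32.55, 0.98, 0.06]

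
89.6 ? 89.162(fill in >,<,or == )>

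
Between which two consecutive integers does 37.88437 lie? 37 and 38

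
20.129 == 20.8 False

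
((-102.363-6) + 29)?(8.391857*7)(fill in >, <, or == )<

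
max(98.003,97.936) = 98.003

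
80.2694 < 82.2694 True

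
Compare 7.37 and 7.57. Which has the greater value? 7.57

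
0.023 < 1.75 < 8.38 True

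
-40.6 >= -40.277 False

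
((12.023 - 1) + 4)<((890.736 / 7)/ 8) True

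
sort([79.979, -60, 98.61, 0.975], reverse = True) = [98.61, 79.979, 0.975, -60]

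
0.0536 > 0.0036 True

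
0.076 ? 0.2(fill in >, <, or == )<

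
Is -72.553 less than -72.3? Yes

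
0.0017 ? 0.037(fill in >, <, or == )<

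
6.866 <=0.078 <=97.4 False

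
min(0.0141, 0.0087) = 0.0087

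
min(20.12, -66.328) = -66.328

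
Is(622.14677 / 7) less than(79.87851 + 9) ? Yes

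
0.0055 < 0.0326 True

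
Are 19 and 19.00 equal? Yes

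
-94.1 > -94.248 True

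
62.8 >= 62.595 True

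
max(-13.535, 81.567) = 81.567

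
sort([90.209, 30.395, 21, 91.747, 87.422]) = [21, 30.395, 87.422, 90.209, 91.747]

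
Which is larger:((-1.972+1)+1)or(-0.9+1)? (-0.9+1)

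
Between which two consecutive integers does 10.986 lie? 10 and 11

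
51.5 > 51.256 True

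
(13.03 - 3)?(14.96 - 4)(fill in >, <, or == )<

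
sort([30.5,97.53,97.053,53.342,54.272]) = [30.5,53.342,54.272,97.053,97.53]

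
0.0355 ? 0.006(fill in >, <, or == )>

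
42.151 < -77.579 False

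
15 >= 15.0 True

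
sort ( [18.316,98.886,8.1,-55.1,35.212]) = [-55.1,8.1,18.316,35.212,98.886]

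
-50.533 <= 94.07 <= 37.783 False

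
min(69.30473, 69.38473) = 69.30473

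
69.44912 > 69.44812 True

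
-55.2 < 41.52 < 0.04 False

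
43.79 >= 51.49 False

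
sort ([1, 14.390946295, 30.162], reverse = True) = [30.162, 14.390946295, 1]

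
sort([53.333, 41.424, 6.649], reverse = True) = [53.333, 41.424, 6.649]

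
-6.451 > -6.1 False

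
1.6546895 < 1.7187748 True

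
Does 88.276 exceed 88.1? Yes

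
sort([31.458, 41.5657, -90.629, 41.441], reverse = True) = [41.5657, 41.441, 31.458, -90.629]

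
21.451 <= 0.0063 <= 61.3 False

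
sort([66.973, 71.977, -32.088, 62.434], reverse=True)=[71.977, 66.973, 62.434, -32.088]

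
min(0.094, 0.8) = 0.094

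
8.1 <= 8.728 True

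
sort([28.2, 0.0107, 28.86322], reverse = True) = [28.86322, 28.2, 0.0107]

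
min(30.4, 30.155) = 30.155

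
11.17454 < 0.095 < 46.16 False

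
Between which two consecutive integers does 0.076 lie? 0 and 1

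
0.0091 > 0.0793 False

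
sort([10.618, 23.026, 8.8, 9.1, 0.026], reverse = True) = [23.026, 10.618, 9.1, 8.8, 0.026]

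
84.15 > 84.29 False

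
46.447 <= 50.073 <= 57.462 True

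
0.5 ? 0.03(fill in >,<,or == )>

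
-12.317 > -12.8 True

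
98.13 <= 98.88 True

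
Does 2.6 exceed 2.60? No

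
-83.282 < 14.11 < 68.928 True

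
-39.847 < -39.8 True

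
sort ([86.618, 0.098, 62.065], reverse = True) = [86.618, 62.065, 0.098]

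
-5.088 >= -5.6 True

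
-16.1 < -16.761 False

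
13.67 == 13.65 False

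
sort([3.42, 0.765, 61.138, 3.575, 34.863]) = [0.765, 3.42, 3.575, 34.863, 61.138]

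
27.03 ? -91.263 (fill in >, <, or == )>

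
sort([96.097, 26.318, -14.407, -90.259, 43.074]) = [-90.259, -14.407, 26.318, 43.074, 96.097]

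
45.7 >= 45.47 True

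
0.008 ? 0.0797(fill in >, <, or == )<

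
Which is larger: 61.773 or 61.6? 61.773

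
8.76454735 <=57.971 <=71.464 True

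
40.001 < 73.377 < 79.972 True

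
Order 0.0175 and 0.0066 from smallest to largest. 0.0066, 0.0175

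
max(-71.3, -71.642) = -71.3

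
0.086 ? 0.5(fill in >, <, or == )<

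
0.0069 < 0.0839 True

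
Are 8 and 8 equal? Yes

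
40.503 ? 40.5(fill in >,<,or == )>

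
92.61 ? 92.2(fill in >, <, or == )>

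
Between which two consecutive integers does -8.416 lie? -9 and -8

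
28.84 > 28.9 False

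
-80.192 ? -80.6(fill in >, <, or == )>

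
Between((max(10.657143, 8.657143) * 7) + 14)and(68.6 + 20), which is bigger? ((max(10.657143, 8.657143) * 7) + 14)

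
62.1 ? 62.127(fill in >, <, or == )<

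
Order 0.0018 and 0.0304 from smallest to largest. 0.0018, 0.0304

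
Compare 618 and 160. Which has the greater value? 618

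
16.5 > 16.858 False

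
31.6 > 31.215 True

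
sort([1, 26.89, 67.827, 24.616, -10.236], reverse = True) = [67.827, 26.89, 24.616, 1, -10.236]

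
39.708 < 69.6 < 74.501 True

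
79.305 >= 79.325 False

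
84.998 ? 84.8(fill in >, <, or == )>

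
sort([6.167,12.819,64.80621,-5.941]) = [-5.941,6.167,12.819,64.80621]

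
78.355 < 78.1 False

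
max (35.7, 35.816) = 35.816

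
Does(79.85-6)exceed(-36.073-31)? Yes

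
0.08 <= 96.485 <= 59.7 False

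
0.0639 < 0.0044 False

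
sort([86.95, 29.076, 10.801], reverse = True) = [86.95, 29.076, 10.801]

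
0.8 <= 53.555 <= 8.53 False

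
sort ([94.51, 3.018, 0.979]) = [0.979, 3.018, 94.51]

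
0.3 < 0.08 False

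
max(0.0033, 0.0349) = 0.0349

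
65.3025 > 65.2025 True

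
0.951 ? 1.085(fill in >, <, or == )<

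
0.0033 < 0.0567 True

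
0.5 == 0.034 False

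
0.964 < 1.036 True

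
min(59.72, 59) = 59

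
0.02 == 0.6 False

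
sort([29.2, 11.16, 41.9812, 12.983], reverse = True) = [41.9812, 29.2, 12.983, 11.16]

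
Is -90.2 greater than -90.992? Yes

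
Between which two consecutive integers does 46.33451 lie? 46 and 47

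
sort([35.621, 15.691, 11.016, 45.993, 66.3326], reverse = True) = [66.3326, 45.993, 35.621, 15.691, 11.016]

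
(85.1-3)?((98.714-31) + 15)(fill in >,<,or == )<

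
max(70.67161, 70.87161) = 70.87161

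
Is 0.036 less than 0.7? Yes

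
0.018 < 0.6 True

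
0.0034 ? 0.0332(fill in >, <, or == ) <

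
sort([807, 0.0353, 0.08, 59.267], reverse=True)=[807, 59.267, 0.08, 0.0353]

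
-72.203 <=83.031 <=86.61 True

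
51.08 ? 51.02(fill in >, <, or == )>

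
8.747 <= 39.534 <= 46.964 True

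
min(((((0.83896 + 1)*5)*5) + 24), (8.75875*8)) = 69.974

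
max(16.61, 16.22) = 16.61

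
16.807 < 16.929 True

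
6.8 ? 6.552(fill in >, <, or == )>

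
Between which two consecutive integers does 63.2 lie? 63 and 64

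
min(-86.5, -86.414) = -86.5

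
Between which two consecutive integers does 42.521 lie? 42 and 43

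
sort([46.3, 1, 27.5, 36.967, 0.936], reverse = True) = [46.3, 36.967, 27.5, 1, 0.936]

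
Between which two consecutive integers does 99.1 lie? 99 and 100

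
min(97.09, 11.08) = 11.08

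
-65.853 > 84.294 False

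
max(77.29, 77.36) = 77.36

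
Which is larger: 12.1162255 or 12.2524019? 12.2524019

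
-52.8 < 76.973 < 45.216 False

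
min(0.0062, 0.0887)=0.0062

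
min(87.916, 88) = 87.916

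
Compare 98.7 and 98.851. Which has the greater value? 98.851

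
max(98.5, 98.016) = 98.5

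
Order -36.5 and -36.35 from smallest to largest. -36.5, -36.35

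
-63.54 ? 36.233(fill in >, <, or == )<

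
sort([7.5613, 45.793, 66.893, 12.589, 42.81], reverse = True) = [66.893, 45.793, 42.81, 12.589, 7.5613]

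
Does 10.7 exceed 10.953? No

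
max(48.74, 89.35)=89.35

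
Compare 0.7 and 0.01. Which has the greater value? 0.7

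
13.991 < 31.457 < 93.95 True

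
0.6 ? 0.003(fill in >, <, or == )>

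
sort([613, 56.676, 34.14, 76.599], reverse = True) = [613, 76.599, 56.676, 34.14]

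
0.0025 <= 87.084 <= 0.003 False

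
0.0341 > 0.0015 True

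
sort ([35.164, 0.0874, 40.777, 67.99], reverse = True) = [67.99, 40.777, 35.164, 0.0874]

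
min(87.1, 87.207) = 87.1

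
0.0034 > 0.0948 False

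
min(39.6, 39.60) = 39.6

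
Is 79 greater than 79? No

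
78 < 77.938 False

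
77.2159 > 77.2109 True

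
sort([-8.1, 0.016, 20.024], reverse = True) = [20.024, 0.016, -8.1]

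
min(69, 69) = 69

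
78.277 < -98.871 False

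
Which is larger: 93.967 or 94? 94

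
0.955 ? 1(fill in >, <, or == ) <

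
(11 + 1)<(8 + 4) False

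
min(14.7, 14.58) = 14.58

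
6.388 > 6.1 True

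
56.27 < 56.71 True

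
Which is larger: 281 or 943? 943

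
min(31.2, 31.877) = 31.2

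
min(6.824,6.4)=6.4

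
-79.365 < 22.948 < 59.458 True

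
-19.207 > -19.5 True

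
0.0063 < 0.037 True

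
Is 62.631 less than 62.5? No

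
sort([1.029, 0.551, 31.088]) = [0.551, 1.029, 31.088]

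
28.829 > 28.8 True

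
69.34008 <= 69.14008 False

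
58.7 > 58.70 False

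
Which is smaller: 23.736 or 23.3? 23.3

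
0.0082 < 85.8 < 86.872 True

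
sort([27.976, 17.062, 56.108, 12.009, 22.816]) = [12.009, 17.062, 22.816, 27.976, 56.108]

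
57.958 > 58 False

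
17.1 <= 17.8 True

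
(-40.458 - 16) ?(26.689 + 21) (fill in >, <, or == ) <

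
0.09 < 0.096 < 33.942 True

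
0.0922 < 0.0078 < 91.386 False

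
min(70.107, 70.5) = 70.107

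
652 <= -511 False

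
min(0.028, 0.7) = 0.028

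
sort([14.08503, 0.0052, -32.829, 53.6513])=[-32.829, 0.0052, 14.08503, 53.6513]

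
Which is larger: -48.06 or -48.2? -48.06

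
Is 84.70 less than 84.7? No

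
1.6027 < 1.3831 False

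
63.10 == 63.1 True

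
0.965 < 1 True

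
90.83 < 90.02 False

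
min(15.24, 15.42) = 15.24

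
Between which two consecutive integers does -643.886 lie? -644 and -643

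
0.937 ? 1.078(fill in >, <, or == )<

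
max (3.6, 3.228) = 3.6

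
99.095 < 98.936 False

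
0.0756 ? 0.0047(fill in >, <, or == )>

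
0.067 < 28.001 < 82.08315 True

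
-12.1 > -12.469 True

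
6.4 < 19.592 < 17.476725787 False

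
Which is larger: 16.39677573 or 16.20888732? 16.39677573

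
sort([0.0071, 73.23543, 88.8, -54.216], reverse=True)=[88.8, 73.23543, 0.0071, -54.216]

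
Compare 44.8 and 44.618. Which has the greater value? 44.8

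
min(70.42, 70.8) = 70.42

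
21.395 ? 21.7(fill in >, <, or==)<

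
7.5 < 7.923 True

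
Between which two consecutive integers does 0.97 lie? 0 and 1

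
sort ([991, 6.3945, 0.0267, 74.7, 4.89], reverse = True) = [991, 74.7, 6.3945, 4.89, 0.0267]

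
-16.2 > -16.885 True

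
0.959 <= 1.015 True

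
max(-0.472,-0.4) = -0.4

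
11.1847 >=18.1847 False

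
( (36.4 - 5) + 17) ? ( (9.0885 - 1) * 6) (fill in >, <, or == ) <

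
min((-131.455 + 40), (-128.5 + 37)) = -91.5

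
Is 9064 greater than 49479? No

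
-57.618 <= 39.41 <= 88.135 True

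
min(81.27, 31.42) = 31.42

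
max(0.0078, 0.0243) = 0.0243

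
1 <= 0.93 False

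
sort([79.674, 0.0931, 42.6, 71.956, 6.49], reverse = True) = [79.674, 71.956, 42.6, 6.49, 0.0931]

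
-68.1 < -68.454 False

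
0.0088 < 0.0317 True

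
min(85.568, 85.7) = 85.568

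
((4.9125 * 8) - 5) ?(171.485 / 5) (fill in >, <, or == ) >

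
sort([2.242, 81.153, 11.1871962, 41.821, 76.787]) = [2.242, 11.1871962, 41.821, 76.787, 81.153]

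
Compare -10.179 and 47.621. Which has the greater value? 47.621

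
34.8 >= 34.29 True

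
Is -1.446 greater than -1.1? No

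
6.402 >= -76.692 True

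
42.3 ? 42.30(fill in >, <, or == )==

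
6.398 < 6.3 False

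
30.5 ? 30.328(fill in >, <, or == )>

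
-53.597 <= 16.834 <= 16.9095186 True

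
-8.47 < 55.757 True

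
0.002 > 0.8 False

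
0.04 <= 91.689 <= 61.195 False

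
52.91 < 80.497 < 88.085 True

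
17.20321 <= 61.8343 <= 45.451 False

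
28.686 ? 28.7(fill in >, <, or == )<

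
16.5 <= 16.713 True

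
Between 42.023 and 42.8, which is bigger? 42.8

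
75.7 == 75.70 True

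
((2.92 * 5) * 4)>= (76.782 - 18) False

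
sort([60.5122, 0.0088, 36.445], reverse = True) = [60.5122, 36.445, 0.0088]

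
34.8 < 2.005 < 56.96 False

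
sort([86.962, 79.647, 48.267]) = [48.267, 79.647, 86.962]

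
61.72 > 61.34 True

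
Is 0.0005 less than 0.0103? Yes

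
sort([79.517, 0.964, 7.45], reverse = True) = [79.517, 7.45, 0.964]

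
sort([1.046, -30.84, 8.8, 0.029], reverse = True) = [8.8, 1.046, 0.029, -30.84]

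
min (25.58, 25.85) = 25.58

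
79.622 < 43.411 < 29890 False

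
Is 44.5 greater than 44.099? Yes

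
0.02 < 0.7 True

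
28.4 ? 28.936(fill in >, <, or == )<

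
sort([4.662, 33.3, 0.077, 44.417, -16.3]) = [-16.3, 0.077, 4.662, 33.3, 44.417]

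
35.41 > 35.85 False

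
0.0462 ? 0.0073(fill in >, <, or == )>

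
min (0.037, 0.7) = 0.037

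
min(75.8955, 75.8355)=75.8355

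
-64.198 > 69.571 False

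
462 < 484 True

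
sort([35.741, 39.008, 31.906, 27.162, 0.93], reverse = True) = [39.008, 35.741, 31.906, 27.162, 0.93]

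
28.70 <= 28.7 True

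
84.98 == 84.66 False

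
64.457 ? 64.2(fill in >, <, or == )>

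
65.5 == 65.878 False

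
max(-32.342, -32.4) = -32.342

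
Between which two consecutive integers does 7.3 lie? 7 and 8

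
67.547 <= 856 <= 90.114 False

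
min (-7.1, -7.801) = -7.801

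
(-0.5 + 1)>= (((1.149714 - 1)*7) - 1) True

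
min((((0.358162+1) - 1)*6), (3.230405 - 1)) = 2.148972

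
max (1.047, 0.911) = 1.047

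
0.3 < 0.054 False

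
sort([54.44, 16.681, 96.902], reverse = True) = [96.902, 54.44, 16.681]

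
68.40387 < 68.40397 True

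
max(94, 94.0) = 94.0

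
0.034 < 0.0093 False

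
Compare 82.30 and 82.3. They are equal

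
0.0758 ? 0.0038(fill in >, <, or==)>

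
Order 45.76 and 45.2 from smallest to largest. 45.2,45.76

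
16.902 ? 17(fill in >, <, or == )<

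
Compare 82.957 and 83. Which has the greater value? 83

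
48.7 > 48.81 False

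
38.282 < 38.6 True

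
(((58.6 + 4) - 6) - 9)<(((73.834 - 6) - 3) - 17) True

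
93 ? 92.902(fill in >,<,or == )>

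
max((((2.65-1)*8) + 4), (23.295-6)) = 17.295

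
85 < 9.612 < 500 False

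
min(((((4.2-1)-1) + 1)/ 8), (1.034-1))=0.034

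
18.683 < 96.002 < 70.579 False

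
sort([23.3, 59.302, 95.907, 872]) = [23.3, 59.302, 95.907, 872]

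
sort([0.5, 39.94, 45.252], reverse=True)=[45.252, 39.94, 0.5]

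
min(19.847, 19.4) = 19.4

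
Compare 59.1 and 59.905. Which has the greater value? 59.905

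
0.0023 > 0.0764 False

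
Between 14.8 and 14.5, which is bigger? 14.8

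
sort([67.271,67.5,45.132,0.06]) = [0.06,45.132,67.271,67.5]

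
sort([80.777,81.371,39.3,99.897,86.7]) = [39.3,80.777,81.371,86.7,99.897]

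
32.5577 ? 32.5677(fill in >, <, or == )<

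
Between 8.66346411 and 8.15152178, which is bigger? 8.66346411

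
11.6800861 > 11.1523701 True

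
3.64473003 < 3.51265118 False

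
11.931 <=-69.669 False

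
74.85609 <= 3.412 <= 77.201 False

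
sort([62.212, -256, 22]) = [-256, 22, 62.212]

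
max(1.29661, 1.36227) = 1.36227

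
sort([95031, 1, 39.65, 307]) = [1, 39.65, 307, 95031]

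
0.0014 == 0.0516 False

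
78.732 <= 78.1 False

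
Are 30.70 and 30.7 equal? Yes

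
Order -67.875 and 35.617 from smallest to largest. -67.875, 35.617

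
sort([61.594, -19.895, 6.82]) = [-19.895, 6.82, 61.594]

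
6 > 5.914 True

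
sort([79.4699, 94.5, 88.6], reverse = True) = [94.5, 88.6, 79.4699]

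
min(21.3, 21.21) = 21.21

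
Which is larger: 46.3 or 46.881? 46.881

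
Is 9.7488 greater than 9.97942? No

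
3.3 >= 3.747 False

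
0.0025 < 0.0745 True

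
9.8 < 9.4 False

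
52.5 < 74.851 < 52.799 False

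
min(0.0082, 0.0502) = 0.0082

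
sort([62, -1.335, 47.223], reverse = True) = [62, 47.223, -1.335]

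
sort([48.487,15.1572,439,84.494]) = [15.1572,48.487,84.494,439]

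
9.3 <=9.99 True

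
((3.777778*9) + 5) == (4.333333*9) False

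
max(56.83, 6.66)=56.83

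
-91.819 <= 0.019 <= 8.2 True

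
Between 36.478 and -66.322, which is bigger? 36.478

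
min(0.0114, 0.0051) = 0.0051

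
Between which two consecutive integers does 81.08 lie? 81 and 82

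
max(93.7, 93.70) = 93.70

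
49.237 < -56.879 False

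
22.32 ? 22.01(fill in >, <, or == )>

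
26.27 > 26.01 True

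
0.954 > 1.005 False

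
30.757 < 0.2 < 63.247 False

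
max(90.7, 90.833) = 90.833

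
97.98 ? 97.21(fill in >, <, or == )>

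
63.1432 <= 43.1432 False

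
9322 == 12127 False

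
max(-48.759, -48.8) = -48.759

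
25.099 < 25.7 True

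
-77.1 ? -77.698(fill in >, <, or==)>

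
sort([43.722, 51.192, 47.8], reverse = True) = [51.192, 47.8, 43.722]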